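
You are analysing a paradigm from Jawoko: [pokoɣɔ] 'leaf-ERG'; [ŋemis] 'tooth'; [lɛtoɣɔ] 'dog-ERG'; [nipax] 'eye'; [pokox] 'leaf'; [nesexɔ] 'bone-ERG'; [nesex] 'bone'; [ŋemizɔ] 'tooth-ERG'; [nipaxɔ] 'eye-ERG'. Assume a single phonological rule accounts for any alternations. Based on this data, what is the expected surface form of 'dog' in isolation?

In [pokox] and [pokoɣɔ] the final segment of 'leaf' alternates: [x] ~ [ɣ].
Compare 'bone', with invariant [x] in [nesex] and [nesexɔ]: an analysis with underlying /x/ and a rule producing [ɣ] before the ERG suffix would wrongly predict alternation here too.
Therefore /ɣ/ is basic and [x] is derived by word-final obstruent devoicing (voiced obstruents become voiceless word-finally).
From [lɛtoɣɔ] the stem 'dog' is /lɛtoɣ/; word-finally this yields [lɛtox].

[lɛtox]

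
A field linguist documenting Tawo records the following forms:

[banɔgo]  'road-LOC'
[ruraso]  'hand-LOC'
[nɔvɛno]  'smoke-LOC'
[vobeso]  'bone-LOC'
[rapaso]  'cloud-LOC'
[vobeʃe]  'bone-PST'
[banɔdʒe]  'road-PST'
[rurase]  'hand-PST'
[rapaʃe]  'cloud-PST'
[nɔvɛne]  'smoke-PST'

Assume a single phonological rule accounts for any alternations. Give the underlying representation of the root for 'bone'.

/vobeʃ/

In [vobeʃe] and [vobeso] the final segment of 'bone' alternates: [ʃ] ~ [s].
The stem 'hand' ([rurase], [ruraso]) shows [s] unchanged in both environments, so [s] cannot be basic with [ʃ] derived before the PST suffix.
The underlying segment must be /ʃ/; palato-alveolar /dʒ/ and /ʃ/ become [g] and [s] when no front vowel follows, yielding [s] there.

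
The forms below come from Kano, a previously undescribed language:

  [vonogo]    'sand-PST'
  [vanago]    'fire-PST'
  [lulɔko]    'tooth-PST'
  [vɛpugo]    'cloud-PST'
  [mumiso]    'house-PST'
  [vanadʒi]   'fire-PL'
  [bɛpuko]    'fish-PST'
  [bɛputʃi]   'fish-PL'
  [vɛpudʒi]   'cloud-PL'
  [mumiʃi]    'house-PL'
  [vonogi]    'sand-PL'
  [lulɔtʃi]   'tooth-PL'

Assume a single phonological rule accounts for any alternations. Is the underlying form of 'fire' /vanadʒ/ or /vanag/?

/vanadʒ/

'fire' shows [g] ~ [dʒ] at the end of the stem ([vanago] vs [vanadʒi]).
Compare 'sand', with invariant [g] in [vonogo] and [vonogi]: an analysis with underlying /g/ and a rule producing [dʒ] before the PL suffix would wrongly predict alternation here too.
So /dʒ/ is underlying, and a rule of depalatalization — palato-alveolar /tʃ/, /dʒ/ and /ʃ/ become [k], [g] and [s] when no front vowel follows — gives [g].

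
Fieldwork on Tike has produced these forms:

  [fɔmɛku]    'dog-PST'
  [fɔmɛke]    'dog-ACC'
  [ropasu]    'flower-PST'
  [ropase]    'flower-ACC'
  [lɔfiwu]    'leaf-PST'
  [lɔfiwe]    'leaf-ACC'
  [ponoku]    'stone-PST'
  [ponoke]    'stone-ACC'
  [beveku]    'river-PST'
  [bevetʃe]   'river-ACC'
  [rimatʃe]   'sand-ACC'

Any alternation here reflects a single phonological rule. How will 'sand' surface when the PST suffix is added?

[rimaku]

In [beveku] and [bevetʃe] the final segment of 'river' alternates: [k] ~ [tʃ].
If /k/ were underlying and a rule turned it into [tʃ] before the ACC suffix, 'dog' would also alternate; but it has [k] in both [fɔmɛku] and [fɔmɛke].
Therefore /tʃ/ is basic and [k] is derived by depalatalization (palato-alveolar /tʃ/ becomes [k] when no front vowel follows).
The one attested form of 'sand', [rimatʃe], shows underlying /rimatʃ/. Applying the same rule when no front vowel follows gives [rimaku].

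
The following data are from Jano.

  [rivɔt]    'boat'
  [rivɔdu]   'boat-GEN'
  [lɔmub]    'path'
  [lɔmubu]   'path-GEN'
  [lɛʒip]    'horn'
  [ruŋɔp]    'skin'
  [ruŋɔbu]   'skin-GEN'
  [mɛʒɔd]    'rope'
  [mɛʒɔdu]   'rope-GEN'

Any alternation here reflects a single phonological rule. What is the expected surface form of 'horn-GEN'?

'skin' shows [p] ~ [b] at the end of the stem ([ruŋɔp] vs [ruŋɔbu]).
The stem 'path' ([lɔmub], [lɔmubu]) shows [b] unchanged in both environments, so [b] cannot be basic with [p] derived in isolation.
Therefore /p/ is basic and [b] is derived by intervocalic voicing (voiceless stops become voiced between vowels).
The one attested form of 'horn', [lɛʒip], shows underlying /lɛʒip/. Applying the same rule between vowels gives [lɛʒibu].

[lɛʒibu]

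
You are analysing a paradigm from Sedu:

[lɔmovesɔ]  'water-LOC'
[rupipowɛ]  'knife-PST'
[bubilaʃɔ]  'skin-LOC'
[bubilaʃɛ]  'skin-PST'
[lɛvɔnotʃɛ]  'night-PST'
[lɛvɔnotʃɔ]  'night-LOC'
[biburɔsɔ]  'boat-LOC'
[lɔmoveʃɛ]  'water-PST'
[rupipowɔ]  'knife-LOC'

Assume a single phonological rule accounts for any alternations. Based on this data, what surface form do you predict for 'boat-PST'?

[biburɔʃɛ]

In [lɔmoveʃɛ] and [lɔmovesɔ] the final segment of 'water' alternates: [ʃ] ~ [s].
But 'skin' keeps [ʃ] in both environments ([bubilaʃɛ], [bubilaʃɔ]), so there is no rule changing /ʃ/ to [s] before the LOC suffix.
The alternation reflects palatalization before a front vowel: /s/ becomes palato-alveolar [ʃ] before a front vowel. /s/ is underlying.
The one attested form of 'boat', [biburɔsɔ], shows underlying /biburɔs/. Applying the same rule before a front vowel gives [biburɔʃɛ].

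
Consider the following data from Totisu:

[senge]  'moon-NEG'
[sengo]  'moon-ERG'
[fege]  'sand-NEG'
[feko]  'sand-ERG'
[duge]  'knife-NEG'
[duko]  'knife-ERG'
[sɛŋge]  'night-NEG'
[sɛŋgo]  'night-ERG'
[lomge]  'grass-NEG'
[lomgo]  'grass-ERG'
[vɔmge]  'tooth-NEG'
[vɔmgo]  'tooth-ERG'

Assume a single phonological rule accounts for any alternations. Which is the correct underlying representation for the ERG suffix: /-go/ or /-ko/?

The ERG suffix surfaces as [-go] and [-ko], depending on the final segment of the stem.
The NEG suffix, which begins with [g], is invariant after every stem; so [g] is not altered by any rule here.
The ERG suffix is therefore /-ko/ underlyingly, with post-nasal voicing: voiceless stops become voiced after a nasal.

/-ko/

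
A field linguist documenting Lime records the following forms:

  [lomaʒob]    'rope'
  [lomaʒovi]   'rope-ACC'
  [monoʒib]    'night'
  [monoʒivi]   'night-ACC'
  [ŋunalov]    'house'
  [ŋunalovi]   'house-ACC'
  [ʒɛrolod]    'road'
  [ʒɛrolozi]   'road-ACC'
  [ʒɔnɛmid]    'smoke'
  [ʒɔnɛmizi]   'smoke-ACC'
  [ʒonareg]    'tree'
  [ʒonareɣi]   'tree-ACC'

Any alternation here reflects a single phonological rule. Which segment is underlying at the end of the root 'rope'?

In [lomaʒob] and [lomaʒovi] the final segment of 'rope' alternates: [b] ~ [v].
But 'house' keeps [v] in both environments ([ŋunalov], [ŋunalovi]), so there is no rule changing /v/ to [b] in isolation.
The alternation reflects intervocalic spirantization: voiced stops become fricatives between vowels. /b/ is underlying.

/b/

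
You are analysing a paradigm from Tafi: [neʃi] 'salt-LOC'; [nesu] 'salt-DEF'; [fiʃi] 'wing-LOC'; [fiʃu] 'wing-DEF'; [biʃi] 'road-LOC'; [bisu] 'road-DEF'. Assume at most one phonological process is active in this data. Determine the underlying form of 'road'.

/bis/

The root 'road' surfaces as [biʃi] and [bisu], with a stem-final [ʃ] ~ [s] alternation.
Compare 'wing', with invariant [ʃ] in [fiʃi] and [fiʃu]: an analysis with underlying /ʃ/ and a rule producing [s] before the DEF suffix would wrongly predict alternation here too.
The underlying segment must be /s/; /s/ becomes palato-alveolar [ʃ] before a front vowel, yielding [ʃ] there.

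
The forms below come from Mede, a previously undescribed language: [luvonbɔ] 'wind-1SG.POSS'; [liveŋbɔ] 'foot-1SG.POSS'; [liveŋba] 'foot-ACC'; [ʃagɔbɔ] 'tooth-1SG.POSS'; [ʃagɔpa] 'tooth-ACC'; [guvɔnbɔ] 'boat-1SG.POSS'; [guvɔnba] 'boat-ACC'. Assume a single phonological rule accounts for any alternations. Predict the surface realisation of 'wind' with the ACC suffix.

[luvonba]

The ACC suffix surfaces as [-ba] and [-pa], depending on the final segment of the stem.
By contrast the 1SG.POSS suffix keeps its initial [b] throughout — that segment must be underlying.
So the underlying form is /-pa/, and voiceless stops become voiced after a nasal.
After 'wind', which ends in a nasal, the suffix surfaces as [-ba], giving [luvonba].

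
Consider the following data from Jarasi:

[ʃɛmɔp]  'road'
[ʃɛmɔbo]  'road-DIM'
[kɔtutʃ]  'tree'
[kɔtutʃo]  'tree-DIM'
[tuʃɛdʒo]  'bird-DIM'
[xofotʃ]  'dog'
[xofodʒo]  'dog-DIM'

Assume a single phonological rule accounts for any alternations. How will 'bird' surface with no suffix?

In [xofotʃ] and [xofodʒo] the final segment of 'dog' alternates: [tʃ] ~ [dʒ].
The stem 'tree' ([kɔtutʃ], [kɔtutʃo]) shows [tʃ] unchanged in both environments, so [tʃ] cannot be basic with [dʒ] derived before the DIM suffix.
The alternation reflects word-final obstruent devoicing: voiced obstruents become voiceless word-finally. /dʒ/ is underlying.
From [tuʃɛdʒo] the stem 'bird' is /tuʃɛdʒ/; word-finally this yields [tuʃɛtʃ].

[tuʃɛtʃ]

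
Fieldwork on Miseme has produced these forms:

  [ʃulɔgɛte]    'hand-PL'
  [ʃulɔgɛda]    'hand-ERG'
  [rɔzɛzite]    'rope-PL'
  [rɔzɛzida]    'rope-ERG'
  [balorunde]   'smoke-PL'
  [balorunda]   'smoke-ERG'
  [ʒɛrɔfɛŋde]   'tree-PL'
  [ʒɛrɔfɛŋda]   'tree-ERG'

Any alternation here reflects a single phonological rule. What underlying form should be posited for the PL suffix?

The PL suffix surfaces as [-de] and [-te], depending on the final segment of the stem.
By contrast the ERG suffix keeps its initial [d] throughout — that segment must be underlying.
The PL suffix is therefore /-te/ underlyingly, with post-nasal voicing: voiceless stops become voiced after a nasal.

/-te/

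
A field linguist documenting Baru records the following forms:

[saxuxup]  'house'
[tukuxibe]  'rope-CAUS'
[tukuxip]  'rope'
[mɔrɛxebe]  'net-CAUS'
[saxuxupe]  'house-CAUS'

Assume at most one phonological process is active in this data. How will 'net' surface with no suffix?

[mɔrɛxep]

'rope' shows [p] ~ [b] at the end of the stem ([tukuxip] vs [tukuxibe]).
But 'house' keeps [p] in both environments ([saxuxup], [saxuxupe]), so there is no rule changing /p/ to [b] before the CAUS suffix.
The alternation reflects word-final obstruent devoicing: voiced obstruents become voiceless word-finally. /b/ is underlying.
From [mɔrɛxebe] the stem 'net' is /mɔrɛxeb/; word-finally this yields [mɔrɛxep].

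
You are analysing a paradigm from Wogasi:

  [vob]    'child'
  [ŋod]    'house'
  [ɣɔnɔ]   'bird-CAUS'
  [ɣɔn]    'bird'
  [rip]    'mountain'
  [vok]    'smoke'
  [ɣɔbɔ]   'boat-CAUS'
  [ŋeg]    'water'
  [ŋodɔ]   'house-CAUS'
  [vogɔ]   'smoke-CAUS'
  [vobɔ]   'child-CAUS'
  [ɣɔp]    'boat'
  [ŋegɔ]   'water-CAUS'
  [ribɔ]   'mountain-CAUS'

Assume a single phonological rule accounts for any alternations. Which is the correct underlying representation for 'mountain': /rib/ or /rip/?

In [ribɔ] and [rip] the final segment of 'mountain' alternates: [b] ~ [p].
The stem 'child' ([vobɔ], [vob]) shows [b] unchanged in both environments, so [b] cannot be basic with [p] derived in isolation.
Therefore /p/ is basic and [b] is derived by intervocalic voicing (voiceless stops become voiced between vowels).

/rip/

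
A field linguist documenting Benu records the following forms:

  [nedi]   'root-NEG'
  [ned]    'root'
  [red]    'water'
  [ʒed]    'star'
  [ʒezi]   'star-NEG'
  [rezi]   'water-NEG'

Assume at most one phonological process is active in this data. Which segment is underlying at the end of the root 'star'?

/z/

In [ʒezi] and [ʒed] the final segment of 'star' alternates: [z] ~ [d].
Compare 'root', with invariant [d] in [nedi] and [ned]: an analysis with underlying /d/ and a rule producing [z] before the NEG suffix would wrongly predict alternation here too.
Therefore /z/ is basic and [d] is derived by word-final hardening (voiced fricatives become stops word-finally).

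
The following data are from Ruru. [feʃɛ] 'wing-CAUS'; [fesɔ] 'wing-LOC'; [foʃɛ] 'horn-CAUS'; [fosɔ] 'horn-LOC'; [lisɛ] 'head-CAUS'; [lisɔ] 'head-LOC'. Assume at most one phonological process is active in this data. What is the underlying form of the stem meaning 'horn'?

In [foʃɛ] and [fosɔ] the final segment of 'horn' alternates: [ʃ] ~ [s].
But 'head' keeps [s] in both environments ([lisɛ], [lisɔ]), so there is no rule changing /s/ to [ʃ] before the CAUS suffix.
The alternation reflects depalatalization: palato-alveolar /ʃ/ becomes [s] when no front vowel follows. /ʃ/ is underlying.

/foʃ/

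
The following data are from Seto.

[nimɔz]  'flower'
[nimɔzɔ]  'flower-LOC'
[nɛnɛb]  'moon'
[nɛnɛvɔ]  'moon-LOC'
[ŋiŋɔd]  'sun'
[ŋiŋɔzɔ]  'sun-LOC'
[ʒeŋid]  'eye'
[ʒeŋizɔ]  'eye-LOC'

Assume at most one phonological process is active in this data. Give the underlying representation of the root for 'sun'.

/ŋiŋɔd/

The stem for 'sun' ends in [d] in [ŋiŋɔd] but [z] in [ŋiŋɔzɔ].
The stem 'flower' ([nimɔz], [nimɔzɔ]) shows [z] unchanged in both environments, so [z] cannot be basic with [d] derived in isolation.
So /d/ is underlying, and a rule of intervocalic spirantization — voiced stops become fricatives between vowels — gives [z].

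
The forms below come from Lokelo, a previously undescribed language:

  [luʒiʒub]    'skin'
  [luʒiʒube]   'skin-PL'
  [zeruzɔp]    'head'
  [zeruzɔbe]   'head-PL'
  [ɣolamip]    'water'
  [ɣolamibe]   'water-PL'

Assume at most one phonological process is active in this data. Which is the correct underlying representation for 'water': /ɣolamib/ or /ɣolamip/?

/ɣolamip/

The stem for 'water' ends in [p] in [ɣolamip] but [b] in [ɣolamibe].
If /b/ were underlying and a rule turned it into [p] in isolation, 'skin' would also alternate; but it has [b] in both [luʒiʒub] and [luʒiʒube].
The alternation reflects intervocalic voicing: voiceless stops become voiced between vowels. /p/ is underlying.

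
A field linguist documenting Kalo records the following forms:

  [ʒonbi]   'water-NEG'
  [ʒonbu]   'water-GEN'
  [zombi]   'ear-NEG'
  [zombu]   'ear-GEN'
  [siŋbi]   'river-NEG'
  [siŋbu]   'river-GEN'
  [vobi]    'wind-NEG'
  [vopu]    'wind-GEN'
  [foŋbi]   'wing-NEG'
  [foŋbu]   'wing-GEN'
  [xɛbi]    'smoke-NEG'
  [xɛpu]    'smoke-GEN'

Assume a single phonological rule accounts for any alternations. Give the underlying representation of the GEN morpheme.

/-pu/

The GEN morpheme has two allomorphs, [-bu] and [-pu].
The NEG suffix, which begins with [b], is invariant after every stem; so [b] is not altered by any rule here.
So the underlying form is /-pu/, and voiceless stops become voiced after a nasal.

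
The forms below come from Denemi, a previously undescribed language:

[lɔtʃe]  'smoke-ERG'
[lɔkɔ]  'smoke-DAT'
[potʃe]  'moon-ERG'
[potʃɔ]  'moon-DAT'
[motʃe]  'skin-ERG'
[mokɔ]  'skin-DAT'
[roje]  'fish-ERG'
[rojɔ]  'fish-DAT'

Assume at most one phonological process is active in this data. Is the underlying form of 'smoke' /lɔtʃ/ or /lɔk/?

/lɔk/

The root 'smoke' surfaces as [lɔtʃe] and [lɔkɔ], with a stem-final [tʃ] ~ [k] alternation.
Compare 'moon', with invariant [tʃ] in [potʃe] and [potʃɔ]: an analysis with underlying /tʃ/ and a rule producing [k] before the DAT suffix would wrongly predict alternation here too.
So /k/ is underlying, and a rule of palatalization before a front vowel — /k/ becomes palato-alveolar [tʃ] before a front vowel — gives [tʃ].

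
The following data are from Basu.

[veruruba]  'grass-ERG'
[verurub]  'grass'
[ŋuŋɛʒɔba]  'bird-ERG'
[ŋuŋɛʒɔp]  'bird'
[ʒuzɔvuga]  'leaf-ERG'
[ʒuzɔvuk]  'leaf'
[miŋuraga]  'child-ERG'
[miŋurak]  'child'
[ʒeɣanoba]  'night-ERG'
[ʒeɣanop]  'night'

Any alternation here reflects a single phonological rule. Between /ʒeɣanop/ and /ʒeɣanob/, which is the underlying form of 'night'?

/ʒeɣanop/

The stem for 'night' ends in [b] in [ʒeɣanoba] but [p] in [ʒeɣanop].
The stem 'grass' ([veruruba], [verurub]) shows [b] unchanged in both environments, so [b] cannot be basic with [p] derived in isolation.
So /p/ is underlying, and a rule of intervocalic voicing — voiceless stops become voiced between vowels — gives [b].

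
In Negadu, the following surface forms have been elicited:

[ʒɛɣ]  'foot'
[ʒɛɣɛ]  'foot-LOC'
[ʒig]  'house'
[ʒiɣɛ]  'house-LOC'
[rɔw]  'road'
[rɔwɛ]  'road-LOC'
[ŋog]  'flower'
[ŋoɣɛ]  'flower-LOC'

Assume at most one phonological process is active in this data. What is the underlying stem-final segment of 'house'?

'house' shows [g] ~ [ɣ] at the end of the stem ([ʒig] vs [ʒiɣɛ]).
Compare 'foot', with invariant [ɣ] in [ʒɛɣ] and [ʒɛɣɛ]: an analysis with underlying /ɣ/ and a rule producing [g] in isolation would wrongly predict alternation here too.
The alternation reflects intervocalic spirantization: voiced stops become fricatives between vowels. /g/ is underlying.

/g/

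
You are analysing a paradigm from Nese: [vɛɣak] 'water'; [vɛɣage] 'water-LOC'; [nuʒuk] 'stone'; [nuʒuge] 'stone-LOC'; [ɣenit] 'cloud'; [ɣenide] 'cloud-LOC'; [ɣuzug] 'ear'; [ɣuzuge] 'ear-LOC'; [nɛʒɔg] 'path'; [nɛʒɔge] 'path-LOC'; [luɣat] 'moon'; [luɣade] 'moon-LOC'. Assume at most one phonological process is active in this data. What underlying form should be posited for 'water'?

The stem for 'water' ends in [k] in [vɛɣak] but [g] in [vɛɣage].
Compare 'path', with invariant [g] in [nɛʒɔg] and [nɛʒɔge]: an analysis with underlying /g/ and a rule producing [k] in isolation would wrongly predict alternation here too.
The underlying segment must be /k/; voiceless stops become voiced between vowels, yielding [g] there.

/vɛɣak/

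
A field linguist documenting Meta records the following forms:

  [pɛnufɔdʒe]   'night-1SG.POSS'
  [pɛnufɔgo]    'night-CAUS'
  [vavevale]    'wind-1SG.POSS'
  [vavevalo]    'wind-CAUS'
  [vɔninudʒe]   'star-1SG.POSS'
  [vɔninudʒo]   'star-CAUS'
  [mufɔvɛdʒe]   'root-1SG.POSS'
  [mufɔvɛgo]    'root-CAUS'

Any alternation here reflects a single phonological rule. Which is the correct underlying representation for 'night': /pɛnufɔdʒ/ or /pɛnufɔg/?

/pɛnufɔg/

In [pɛnufɔdʒe] and [pɛnufɔgo] the final segment of 'night' alternates: [dʒ] ~ [g].
Compare 'star', with invariant [dʒ] in [vɔninudʒe] and [vɔninudʒo]: an analysis with underlying /dʒ/ and a rule producing [g] before the CAUS suffix would wrongly predict alternation here too.
Therefore /g/ is basic and [dʒ] is derived by palatalization before a front vowel (/g/ becomes palato-alveolar [dʒ] before a front vowel).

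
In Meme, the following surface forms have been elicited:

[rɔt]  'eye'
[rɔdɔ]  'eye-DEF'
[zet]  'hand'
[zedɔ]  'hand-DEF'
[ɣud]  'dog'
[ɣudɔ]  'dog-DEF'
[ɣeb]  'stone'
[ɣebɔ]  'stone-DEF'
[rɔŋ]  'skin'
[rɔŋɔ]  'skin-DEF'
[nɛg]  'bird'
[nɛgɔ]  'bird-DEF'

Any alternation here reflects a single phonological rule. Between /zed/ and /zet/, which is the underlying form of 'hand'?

The stem for 'hand' ends in [t] in [zet] but [d] in [zedɔ].
But 'dog' keeps [d] in both environments ([ɣud], [ɣudɔ]), so there is no rule changing /d/ to [t] in isolation.
So /t/ is underlying, and a rule of intervocalic voicing — voiceless stops become voiced between vowels — gives [d].

/zet/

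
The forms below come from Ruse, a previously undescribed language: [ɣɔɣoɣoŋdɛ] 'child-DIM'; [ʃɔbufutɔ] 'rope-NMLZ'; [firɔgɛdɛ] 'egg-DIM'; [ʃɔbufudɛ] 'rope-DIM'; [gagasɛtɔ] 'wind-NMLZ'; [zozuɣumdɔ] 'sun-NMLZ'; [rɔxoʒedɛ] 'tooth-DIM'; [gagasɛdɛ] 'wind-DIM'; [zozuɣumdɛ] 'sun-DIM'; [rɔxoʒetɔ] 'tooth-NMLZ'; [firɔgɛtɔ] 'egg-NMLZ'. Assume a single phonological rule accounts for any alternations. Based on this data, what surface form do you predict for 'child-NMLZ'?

The NMLZ suffix surfaces as [-dɔ] and [-tɔ], depending on the final segment of the stem.
By contrast the DIM suffix keeps its initial [d] throughout — that segment must be underlying.
So the underlying form is /-tɔ/, and voiceless stops become voiced after a nasal.
After 'child', which ends in a nasal, the suffix surfaces as [-dɔ], giving [ɣɔɣoɣoŋdɔ].

[ɣɔɣoɣoŋdɔ]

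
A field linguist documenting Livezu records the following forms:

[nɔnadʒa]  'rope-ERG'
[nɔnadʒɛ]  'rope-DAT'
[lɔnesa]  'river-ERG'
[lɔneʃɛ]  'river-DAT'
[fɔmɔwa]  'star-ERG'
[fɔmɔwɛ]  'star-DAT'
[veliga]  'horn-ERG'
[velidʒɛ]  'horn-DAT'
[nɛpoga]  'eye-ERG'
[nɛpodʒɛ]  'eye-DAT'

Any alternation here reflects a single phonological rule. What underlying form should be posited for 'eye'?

/nɛpog/

In [nɛpoga] and [nɛpodʒɛ] the final segment of 'eye' alternates: [g] ~ [dʒ].
If /dʒ/ were underlying and a rule turned it into [g] before the ERG suffix, 'rope' would also alternate; but it has [dʒ] in both [nɔnadʒa] and [nɔnadʒɛ].
So /g/ is underlying, and a rule of palatalization before a front vowel — /g/ and /s/ become palato-alveolar [dʒ] and [ʃ] before a front vowel — gives [dʒ].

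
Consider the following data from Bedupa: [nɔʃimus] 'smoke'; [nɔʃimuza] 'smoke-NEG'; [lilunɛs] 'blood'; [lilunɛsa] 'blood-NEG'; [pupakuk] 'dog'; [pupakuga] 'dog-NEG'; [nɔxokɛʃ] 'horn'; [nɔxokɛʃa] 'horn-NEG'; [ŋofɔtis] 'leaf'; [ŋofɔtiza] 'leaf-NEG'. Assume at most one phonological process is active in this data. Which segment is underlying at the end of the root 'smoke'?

/z/

The root 'smoke' surfaces as [nɔʃimus] and [nɔʃimuza], with a stem-final [s] ~ [z] alternation.
The stem 'blood' ([lilunɛs], [lilunɛsa]) shows [s] unchanged in both environments, so [s] cannot be basic with [z] derived before the NEG suffix.
So /z/ is underlying, and a rule of word-final obstruent devoicing — voiced obstruents become voiceless word-finally — gives [s].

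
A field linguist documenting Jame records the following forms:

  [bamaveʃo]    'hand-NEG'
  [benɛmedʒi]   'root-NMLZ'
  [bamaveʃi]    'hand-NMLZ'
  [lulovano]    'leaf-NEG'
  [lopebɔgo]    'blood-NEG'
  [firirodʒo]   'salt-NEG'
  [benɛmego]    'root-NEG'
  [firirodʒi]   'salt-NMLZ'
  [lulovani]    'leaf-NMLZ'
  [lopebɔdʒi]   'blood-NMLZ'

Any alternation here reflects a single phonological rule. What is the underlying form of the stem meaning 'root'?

'root' shows [dʒ] ~ [g] at the end of the stem ([benɛmedʒi] vs [benɛmego]).
If /dʒ/ were underlying and a rule turned it into [g] before the NEG suffix, 'salt' would also alternate; but it has [dʒ] in both [firirodʒi] and [firirodʒo].
Therefore /g/ is basic and [dʒ] is derived by palatalization before a front vowel (/g/ becomes palato-alveolar [dʒ] before a front vowel).

/benɛmeg/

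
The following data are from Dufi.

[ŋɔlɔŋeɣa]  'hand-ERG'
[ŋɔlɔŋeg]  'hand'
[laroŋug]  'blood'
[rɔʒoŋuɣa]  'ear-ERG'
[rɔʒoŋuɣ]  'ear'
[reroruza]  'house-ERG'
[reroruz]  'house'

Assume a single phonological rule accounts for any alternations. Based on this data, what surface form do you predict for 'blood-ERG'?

[laroŋuɣa]

'hand' shows [ɣ] ~ [g] at the end of the stem ([ŋɔlɔŋeɣa] vs [ŋɔlɔŋeg]).
If /ɣ/ were underlying and a rule turned it into [g] in isolation, 'ear' would also alternate; but it has [ɣ] in both [rɔʒoŋuɣa] and [rɔʒoŋuɣ].
The alternation reflects intervocalic spirantization: voiced stops become fricatives between vowels. /g/ is underlying.
The one attested form of 'blood', [laroŋug], shows underlying /laroŋug/. Applying the same rule between vowels gives [laroŋuɣa].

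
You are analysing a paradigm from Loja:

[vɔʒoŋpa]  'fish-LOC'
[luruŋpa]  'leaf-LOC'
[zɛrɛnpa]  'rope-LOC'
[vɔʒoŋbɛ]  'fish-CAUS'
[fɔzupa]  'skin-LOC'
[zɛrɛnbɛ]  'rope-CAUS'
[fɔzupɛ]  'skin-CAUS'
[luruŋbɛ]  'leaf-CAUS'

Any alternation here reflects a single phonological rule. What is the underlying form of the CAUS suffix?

/-bɛ/

The CAUS suffix surfaces as [-bɛ] and [-pɛ], depending on the final segment of the stem.
By contrast the LOC suffix keeps its initial [p] throughout — that segment must be underlying.
So the underlying form is /-bɛ/, and voiced stops become voiceless after a vowel.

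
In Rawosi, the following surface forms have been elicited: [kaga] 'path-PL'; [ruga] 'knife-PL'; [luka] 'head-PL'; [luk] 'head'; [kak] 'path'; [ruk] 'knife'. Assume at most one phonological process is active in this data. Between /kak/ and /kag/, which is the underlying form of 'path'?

/kag/

The stem for 'path' ends in [g] in [kaga] but [k] in [kak].
The stem 'head' ([luka], [luk]) shows [k] unchanged in both environments, so [k] cannot be basic with [g] derived before the PL suffix.
The underlying segment must be /g/; voiced obstruents become voiceless word-finally, yielding [k] there.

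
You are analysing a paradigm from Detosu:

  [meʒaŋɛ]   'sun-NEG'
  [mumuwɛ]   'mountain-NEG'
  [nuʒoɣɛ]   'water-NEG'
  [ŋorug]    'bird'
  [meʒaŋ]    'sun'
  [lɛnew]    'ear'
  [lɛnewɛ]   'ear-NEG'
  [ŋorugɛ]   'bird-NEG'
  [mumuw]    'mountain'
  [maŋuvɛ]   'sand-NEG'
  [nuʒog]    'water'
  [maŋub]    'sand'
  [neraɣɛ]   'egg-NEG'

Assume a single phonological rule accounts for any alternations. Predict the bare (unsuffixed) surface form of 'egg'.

[nerag]

'water' shows [g] ~ [ɣ] at the end of the stem ([nuʒog] vs [nuʒoɣɛ]).
But 'bird' keeps [g] in both environments ([ŋorug], [ŋorugɛ]), so there is no rule changing /g/ to [ɣ] before the NEG suffix.
So /ɣ/ is underlying, and a rule of word-final hardening — voiced fricatives become stops word-finally — gives [g].
From [neraɣɛ] the stem 'egg' is /neraɣ/; word-finally this yields [nerag].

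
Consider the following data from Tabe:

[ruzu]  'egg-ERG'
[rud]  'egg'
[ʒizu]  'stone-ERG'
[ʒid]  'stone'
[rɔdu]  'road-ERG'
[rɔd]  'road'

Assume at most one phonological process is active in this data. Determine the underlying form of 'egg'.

/ruz/

'egg' shows [z] ~ [d] at the end of the stem ([ruzu] vs [rud]).
Compare 'road', with invariant [d] in [rɔdu] and [rɔd]: an analysis with underlying /d/ and a rule producing [z] before the ERG suffix would wrongly predict alternation here too.
The alternation reflects word-final hardening: voiced fricatives become stops word-finally. /z/ is underlying.
Hence 'egg' is /ruz/ underlyingly.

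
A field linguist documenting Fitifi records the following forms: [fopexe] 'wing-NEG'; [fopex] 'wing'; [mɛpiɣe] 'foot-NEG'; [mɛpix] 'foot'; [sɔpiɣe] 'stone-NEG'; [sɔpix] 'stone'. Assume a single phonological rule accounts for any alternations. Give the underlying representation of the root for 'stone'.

/sɔpiɣ/

The root 'stone' surfaces as [sɔpiɣe] and [sɔpix], with a stem-final [ɣ] ~ [x] alternation.
But 'wing' keeps [x] in both environments ([fopexe], [fopex]), so there is no rule changing /x/ to [ɣ] before the NEG suffix.
Therefore /ɣ/ is basic and [x] is derived by word-final obstruent devoicing (voiced obstruents become voiceless word-finally).
Hence 'stone' is /sɔpiɣ/ underlyingly.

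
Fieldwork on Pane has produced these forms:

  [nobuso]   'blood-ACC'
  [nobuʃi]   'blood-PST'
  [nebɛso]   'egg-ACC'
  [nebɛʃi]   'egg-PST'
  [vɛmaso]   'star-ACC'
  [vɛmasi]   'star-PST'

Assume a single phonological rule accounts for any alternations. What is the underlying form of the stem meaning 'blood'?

The root 'blood' surfaces as [nobuso] and [nobuʃi], with a stem-final [s] ~ [ʃ] alternation.
But 'star' keeps [s] in both environments ([vɛmaso], [vɛmasi]), so there is no rule changing /s/ to [ʃ] before the PST suffix.
Therefore /ʃ/ is basic and [s] is derived by depalatalization (palato-alveolar /ʃ/ becomes [s] when no front vowel follows).

/nobuʃ/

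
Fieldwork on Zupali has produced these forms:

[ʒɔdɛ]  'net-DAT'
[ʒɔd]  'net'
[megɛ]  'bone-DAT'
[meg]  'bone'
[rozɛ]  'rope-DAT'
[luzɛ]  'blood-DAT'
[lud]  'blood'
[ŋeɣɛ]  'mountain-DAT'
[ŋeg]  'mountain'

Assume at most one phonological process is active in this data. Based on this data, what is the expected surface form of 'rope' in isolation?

'blood' shows [z] ~ [d] at the end of the stem ([luzɛ] vs [lud]).
Compare 'net', with invariant [d] in [ʒɔdɛ] and [ʒɔd]: an analysis with underlying /d/ and a rule producing [z] before the DAT suffix would wrongly predict alternation here too.
The alternation reflects word-final hardening: voiced fricatives become stops word-finally. /z/ is underlying.
From [rozɛ] the stem 'rope' is /roz/; word-finally this yields [rod].

[rod]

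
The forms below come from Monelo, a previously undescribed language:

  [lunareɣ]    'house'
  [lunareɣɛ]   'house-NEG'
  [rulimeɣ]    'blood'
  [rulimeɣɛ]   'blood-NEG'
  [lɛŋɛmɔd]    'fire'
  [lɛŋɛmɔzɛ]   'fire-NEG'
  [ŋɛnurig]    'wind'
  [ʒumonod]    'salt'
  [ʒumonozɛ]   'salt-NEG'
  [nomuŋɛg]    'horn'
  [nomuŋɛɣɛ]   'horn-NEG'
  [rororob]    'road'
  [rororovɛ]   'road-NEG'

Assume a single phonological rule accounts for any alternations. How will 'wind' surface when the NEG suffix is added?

[ŋɛnuriɣɛ]

The stem for 'horn' ends in [g] in [nomuŋɛg] but [ɣ] in [nomuŋɛɣɛ].
The stem 'blood' ([rulimeɣ], [rulimeɣɛ]) shows [ɣ] unchanged in both environments, so [ɣ] cannot be basic with [g] derived in isolation.
Therefore /g/ is basic and [ɣ] is derived by intervocalic spirantization (voiced stops become fricatives between vowels).
From [ŋɛnurig] the stem 'wind' is /ŋɛnurig/; between vowels this yields [ŋɛnuriɣɛ].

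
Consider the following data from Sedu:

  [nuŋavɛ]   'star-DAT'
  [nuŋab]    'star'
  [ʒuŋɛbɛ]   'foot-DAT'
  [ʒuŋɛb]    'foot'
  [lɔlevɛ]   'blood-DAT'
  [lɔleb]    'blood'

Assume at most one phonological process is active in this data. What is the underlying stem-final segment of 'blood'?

/v/

'blood' shows [v] ~ [b] at the end of the stem ([lɔlevɛ] vs [lɔleb]).
If /b/ were underlying and a rule turned it into [v] before the DAT suffix, 'foot' would also alternate; but it has [b] in both [ʒuŋɛbɛ] and [ʒuŋɛb].
So /v/ is underlying, and a rule of word-final hardening — voiced fricatives become stops word-finally — gives [b].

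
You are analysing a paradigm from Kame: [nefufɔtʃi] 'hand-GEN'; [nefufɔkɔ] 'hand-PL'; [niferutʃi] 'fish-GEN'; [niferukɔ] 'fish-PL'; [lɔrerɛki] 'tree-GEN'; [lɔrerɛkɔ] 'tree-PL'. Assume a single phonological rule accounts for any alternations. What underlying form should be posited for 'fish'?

/niferutʃ/

In [niferutʃi] and [niferukɔ] the final segment of 'fish' alternates: [tʃ] ~ [k].
The stem 'tree' ([lɔrerɛki], [lɔrerɛkɔ]) shows [k] unchanged in both environments, so [k] cannot be basic with [tʃ] derived before the GEN suffix.
So /tʃ/ is underlying, and a rule of depalatalization — palato-alveolar /tʃ/ becomes [k] when no front vowel follows — gives [k].
Hence 'fish' is /niferutʃ/ underlyingly.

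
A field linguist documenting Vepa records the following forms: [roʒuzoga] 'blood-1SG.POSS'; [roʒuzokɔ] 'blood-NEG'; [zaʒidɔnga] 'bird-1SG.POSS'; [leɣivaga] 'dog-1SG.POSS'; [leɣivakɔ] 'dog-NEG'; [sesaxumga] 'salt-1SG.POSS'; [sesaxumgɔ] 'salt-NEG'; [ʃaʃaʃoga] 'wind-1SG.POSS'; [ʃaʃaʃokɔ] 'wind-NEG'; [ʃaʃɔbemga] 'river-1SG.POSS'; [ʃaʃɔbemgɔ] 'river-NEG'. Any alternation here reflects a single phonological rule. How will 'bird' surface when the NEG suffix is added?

The NEG morpheme has two allomorphs, [-gɔ] and [-kɔ].
By contrast the 1SG.POSS suffix keeps its initial [g] throughout — that segment must be underlying.
The NEG suffix is therefore /-kɔ/ underlyingly, with post-nasal voicing: voiceless stops become voiced after a nasal.
After 'bird', which ends in a nasal, the suffix surfaces as [-gɔ], giving [zaʒidɔngɔ].

[zaʒidɔngɔ]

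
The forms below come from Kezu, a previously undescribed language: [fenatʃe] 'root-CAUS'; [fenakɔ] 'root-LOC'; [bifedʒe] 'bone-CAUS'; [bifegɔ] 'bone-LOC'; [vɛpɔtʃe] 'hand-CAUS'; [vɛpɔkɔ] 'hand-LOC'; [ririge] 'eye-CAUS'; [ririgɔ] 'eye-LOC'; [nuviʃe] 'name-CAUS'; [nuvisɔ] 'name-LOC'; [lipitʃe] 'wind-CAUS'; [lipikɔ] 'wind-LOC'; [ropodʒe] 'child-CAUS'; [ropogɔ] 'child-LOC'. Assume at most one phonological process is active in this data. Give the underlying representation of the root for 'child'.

The root 'child' surfaces as [ropodʒe] and [ropogɔ], with a stem-final [dʒ] ~ [g] alternation.
If /g/ were underlying and a rule turned it into [dʒ] before the CAUS suffix, 'eye' would also alternate; but it has [g] in both [ririge] and [ririgɔ].
The underlying segment must be /dʒ/; palato-alveolar /tʃ/, /dʒ/ and /ʃ/ become [k], [g] and [s] when no front vowel follows, yielding [g] there.

/ropodʒ/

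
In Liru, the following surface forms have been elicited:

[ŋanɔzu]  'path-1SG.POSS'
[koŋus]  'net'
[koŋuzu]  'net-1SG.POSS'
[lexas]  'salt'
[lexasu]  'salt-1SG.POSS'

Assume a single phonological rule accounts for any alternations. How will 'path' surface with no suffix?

[ŋanɔs]

'net' shows [s] ~ [z] at the end of the stem ([koŋus] vs [koŋuzu]).
The stem 'salt' ([lexas], [lexasu]) shows [s] unchanged in both environments, so [s] cannot be basic with [z] derived before the 1SG.POSS suffix.
So /z/ is underlying, and a rule of word-final obstruent devoicing — voiced obstruents become voiceless word-finally — gives [s].
The one attested form of 'path', [ŋanɔzu], shows underlying /ŋanɔz/. Applying the same rule word-finally gives [ŋanɔs].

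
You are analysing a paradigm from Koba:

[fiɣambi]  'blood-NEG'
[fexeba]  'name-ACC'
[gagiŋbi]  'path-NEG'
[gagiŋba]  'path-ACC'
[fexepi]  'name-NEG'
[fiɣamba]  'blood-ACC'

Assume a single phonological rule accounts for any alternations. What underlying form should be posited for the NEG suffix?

/-pi/

The NEG morpheme has two allomorphs, [-bi] and [-pi].
The ACC suffix, which begins with [b], is invariant after every stem; so [b] is not altered by any rule here.
The NEG suffix is therefore /-pi/ underlyingly, with post-nasal voicing: voiceless stops become voiced after a nasal.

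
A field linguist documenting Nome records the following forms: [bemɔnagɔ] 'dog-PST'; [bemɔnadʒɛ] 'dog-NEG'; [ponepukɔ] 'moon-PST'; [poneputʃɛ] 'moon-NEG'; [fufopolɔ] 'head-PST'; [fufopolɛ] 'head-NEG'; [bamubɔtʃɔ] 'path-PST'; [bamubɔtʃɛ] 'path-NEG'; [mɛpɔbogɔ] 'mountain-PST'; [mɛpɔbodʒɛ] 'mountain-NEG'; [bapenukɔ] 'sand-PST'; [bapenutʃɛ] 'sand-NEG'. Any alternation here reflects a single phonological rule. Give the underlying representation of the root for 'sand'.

The stem for 'sand' ends in [k] in [bapenukɔ] but [tʃ] in [bapenutʃɛ].
Compare 'path', with invariant [tʃ] in [bamubɔtʃɔ] and [bamubɔtʃɛ]: an analysis with underlying /tʃ/ and a rule producing [k] before the PST suffix would wrongly predict alternation here too.
Therefore /k/ is basic and [tʃ] is derived by palatalization before a front vowel (/k/ and /g/ become palato-alveolar [tʃ] and [dʒ] before a front vowel).
Hence 'sand' is /bapenuk/ underlyingly.

/bapenuk/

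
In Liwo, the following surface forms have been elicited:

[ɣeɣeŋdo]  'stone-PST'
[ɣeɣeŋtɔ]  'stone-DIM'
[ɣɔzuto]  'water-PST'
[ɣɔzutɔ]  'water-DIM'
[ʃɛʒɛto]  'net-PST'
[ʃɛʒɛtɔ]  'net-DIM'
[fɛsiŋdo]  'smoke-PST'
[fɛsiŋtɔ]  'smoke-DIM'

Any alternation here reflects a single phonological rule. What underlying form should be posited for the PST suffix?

/-do/

The PST morpheme has two allomorphs, [-do] and [-to].
By contrast the DIM suffix keeps its initial [t] throughout — that segment must be underlying.
The PST suffix is therefore /-do/ underlyingly, with post-vocalic devoicing: voiced stops become voiceless after a vowel.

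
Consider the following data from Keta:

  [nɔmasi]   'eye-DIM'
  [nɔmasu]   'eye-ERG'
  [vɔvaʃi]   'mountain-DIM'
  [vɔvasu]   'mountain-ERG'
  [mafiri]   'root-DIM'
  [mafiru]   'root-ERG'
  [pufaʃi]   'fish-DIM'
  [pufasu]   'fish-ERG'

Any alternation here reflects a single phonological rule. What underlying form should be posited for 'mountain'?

/vɔvaʃ/

In [vɔvaʃi] and [vɔvasu] the final segment of 'mountain' alternates: [ʃ] ~ [s].
If /s/ were underlying and a rule turned it into [ʃ] before the DIM suffix, 'eye' would also alternate; but it has [s] in both [nɔmasi] and [nɔmasu].
Therefore /ʃ/ is basic and [s] is derived by depalatalization (palato-alveolar /ʃ/ becomes [s] when no front vowel follows).
Hence 'mountain' is /vɔvaʃ/ underlyingly.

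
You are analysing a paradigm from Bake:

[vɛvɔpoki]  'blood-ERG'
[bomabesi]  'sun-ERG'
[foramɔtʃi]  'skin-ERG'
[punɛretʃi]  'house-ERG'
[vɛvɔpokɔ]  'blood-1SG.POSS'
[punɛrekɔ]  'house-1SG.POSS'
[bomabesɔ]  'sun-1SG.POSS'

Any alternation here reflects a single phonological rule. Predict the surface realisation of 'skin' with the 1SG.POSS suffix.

[foramɔkɔ]

'house' shows [k] ~ [tʃ] at the end of the stem ([punɛrekɔ] vs [punɛretʃi]).
If /k/ were underlying and a rule turned it into [tʃ] before the ERG suffix, 'blood' would also alternate; but it has [k] in both [vɛvɔpokɔ] and [vɛvɔpoki].
Therefore /tʃ/ is basic and [k] is derived by depalatalization (palato-alveolar /tʃ/ becomes [k] when no front vowel follows).
From [foramɔtʃi] the stem 'skin' is /foramɔtʃ/; when no front vowel follows this yields [foramɔkɔ].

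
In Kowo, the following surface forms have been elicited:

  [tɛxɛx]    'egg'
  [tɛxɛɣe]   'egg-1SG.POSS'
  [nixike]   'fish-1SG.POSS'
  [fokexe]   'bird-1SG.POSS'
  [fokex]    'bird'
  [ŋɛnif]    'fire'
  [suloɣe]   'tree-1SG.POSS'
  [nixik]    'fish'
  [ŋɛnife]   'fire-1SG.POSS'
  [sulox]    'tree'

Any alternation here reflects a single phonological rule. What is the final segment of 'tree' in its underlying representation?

'tree' shows [x] ~ [ɣ] at the end of the stem ([sulox] vs [suloɣe]).
The stem 'bird' ([fokex], [fokexe]) shows [x] unchanged in both environments, so [x] cannot be basic with [ɣ] derived before the 1SG.POSS suffix.
So /ɣ/ is underlying, and a rule of word-final obstruent devoicing — voiced obstruents become voiceless word-finally — gives [x].

/ɣ/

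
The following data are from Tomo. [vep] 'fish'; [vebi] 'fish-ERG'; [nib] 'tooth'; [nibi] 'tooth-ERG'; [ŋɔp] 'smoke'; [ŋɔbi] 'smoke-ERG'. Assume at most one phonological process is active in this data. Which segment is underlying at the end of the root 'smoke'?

'smoke' shows [p] ~ [b] at the end of the stem ([ŋɔp] vs [ŋɔbi]).
The stem 'tooth' ([nib], [nibi]) shows [b] unchanged in both environments, so [b] cannot be basic with [p] derived in isolation.
The alternation reflects intervocalic voicing: voiceless stops become voiced between vowels. /p/ is underlying.

/p/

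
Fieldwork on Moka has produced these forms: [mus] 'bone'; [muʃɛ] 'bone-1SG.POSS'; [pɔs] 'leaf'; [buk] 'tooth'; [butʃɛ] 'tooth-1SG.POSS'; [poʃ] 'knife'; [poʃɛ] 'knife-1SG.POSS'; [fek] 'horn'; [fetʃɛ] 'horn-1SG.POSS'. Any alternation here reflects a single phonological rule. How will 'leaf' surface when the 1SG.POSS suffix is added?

[pɔʃɛ]

The root 'bone' surfaces as [mus] and [muʃɛ], with a stem-final [s] ~ [ʃ] alternation.
But 'knife' keeps [ʃ] in both environments ([poʃ], [poʃɛ]), so there is no rule changing /ʃ/ to [s] in isolation.
The underlying segment must be /s/; /k/ and /s/ become palato-alveolar [tʃ] and [ʃ] before a front vowel, yielding [ʃ] there.
The one attested form of 'leaf', [pɔs], shows underlying /pɔs/. Applying the same rule before a front vowel gives [pɔʃɛ].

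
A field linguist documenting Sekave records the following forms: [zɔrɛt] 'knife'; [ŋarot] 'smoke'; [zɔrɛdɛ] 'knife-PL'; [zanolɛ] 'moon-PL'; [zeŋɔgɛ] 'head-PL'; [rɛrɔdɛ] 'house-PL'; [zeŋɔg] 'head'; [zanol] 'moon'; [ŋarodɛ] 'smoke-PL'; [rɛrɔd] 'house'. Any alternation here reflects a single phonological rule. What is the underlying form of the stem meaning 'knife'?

/zɔrɛt/

The root 'knife' surfaces as [zɔrɛt] and [zɔrɛdɛ], with a stem-final [t] ~ [d] alternation.
The stem 'house' ([rɛrɔd], [rɛrɔdɛ]) shows [d] unchanged in both environments, so [d] cannot be basic with [t] derived in isolation.
The underlying segment must be /t/; voiceless stops become voiced between vowels, yielding [d] there.
So 'knife' = /zɔrɛt/.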